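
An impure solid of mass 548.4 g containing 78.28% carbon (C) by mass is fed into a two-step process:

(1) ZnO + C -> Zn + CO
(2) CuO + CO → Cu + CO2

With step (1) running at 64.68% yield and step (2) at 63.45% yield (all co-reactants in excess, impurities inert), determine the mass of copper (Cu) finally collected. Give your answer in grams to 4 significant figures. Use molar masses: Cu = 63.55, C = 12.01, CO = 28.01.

Pure C = 548.4 × 0.7828 = 429.29 g.
n(C) = 429.29 / 12.01 = 35.744 mol.
Step 1 (C:CO = 1:1): theoretical n(CO) = 35.744 mol; at 64.68% yield, n(CO) = 23.119 mol.
Step 2 (CO:Cu = 1:1): theoretical n(Cu) = 23.119 mol, so theoretical mass = 23.119 × 63.55 = 1469.2 g.
At 63.45% yield, actual mass of Cu = 1469.2 × 0.6345 = 932.23 g.

932.2 g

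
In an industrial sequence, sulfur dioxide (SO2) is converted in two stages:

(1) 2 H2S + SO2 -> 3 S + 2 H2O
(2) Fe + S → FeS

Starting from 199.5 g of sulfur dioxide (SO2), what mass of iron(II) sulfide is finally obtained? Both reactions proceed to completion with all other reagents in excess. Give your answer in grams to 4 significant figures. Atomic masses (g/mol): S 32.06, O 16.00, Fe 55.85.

821.3 g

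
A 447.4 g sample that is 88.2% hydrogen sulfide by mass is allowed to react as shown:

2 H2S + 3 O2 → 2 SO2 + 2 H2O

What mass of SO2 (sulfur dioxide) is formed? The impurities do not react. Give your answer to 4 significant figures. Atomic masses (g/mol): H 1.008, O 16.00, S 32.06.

Mass of pure H2S = 447.4 g × 0.882 = 394.61 g.
M(H2S) = 2(1.008) + 32.06 = 34.076 g/mol.
M(SO2) = 32.06 + 2(16.00) = 64.06 g/mol.
n(H2S) = 394.61 g / 34.076 g/mol = 11.580 mol.
From the equation the H2S:SO2 mole ratio is 2:2, so n(SO2) = 11.580 × 2/2 = 11.580 mol.
Mass of SO2 = 11.580 mol × 64.06 g/mol = 741.83 g.

741.8 g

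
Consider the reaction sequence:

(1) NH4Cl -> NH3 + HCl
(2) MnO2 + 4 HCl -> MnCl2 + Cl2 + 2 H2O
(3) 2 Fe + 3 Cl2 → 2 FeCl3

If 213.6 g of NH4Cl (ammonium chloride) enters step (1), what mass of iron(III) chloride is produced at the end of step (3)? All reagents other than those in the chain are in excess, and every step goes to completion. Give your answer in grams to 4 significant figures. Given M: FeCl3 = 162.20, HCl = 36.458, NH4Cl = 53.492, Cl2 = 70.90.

n(NH4Cl) = 213.6 / 53.492 = 3.9931 mol.
Reaction (1): NH4Cl→HCl ratio 1:1 ⇒ n(HCl) = 3.9931 mol.
Reaction (2): HCl→Cl2 ratio 4:1 ⇒ n(Cl2) = 0.99828 mol.
Reaction (3): Cl2→FeCl3 ratio 3:2 ⇒ n(FeCl3) = 0.66552 mol.
Mass of FeCl3 = 0.66552 × 162.20 = 107.95 g.

107.9 g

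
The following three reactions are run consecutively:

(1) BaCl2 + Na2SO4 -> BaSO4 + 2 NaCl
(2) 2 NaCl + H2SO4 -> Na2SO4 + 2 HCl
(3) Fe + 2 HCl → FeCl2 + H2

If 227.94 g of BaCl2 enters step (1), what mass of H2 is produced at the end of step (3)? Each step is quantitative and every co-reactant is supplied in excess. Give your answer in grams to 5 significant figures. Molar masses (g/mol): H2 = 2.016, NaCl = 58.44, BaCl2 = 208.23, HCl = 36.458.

2.2068 g

n(BaCl2) = 227.94 / 208.23 = 1.09465 mol.
Reaction (1): BaCl2→NaCl ratio 1:2 ⇒ n(NaCl) = 2.18931 mol.
Reaction (2): NaCl→HCl ratio 2:2 ⇒ n(HCl) = 2.18931 mol.
Reaction (3): HCl→H2 ratio 2:1 ⇒ n(H2) = 1.09465 mol.
Mass of H2 = 1.09465 × 2.016 = 2.20682 g.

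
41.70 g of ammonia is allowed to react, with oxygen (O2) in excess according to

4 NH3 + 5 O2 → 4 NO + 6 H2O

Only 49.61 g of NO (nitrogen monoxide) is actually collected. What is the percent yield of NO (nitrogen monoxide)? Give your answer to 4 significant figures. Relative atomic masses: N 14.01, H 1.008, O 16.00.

M(NH3) = 14.01 + 3(1.008) = 17.034 g/mol.
M(NO) = 14.01 + 16.00 = 30.01 g/mol.
n(NH3) = 41.700 g / 17.034 g/mol = 2.4480 mol.
From the equation the NH3:NO mole ratio is 4:4, so n(NO) = 2.4480 × 4/4 = 2.4480 mol.
Mass of NO = 2.4480 mol × 30.01 g/mol = 73.466 g.
This is the theoretical yield. Percent yield = 49.61 g / 73.466 g × 100% = 67.528%.

67.53 %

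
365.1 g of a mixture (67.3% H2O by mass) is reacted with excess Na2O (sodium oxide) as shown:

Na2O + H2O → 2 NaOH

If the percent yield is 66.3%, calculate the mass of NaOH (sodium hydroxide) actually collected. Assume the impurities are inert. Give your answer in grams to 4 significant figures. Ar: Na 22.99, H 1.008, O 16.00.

723.4 g

Pure H2O available = 365.1 g × 0.673 = 245.71 g.
M(H2O) = 2(1.008) + 16.00 = 18.016 g/mol.
M(NaOH) = 22.99 + 16.00 + 1.008 = 39.998 g/mol.
n(H2O) = 245.71 g / 18.016 g/mol = 13.639 mol.
From the equation the H2O:NaOH mole ratio is 1:2, so n(NaOH) = 13.639 × 2/1 = 27.277 mol.
Mass of NaOH = 27.277 mol × 39.998 g/mol = 1091.0 g.
Actual mass collected = 1091.0 g × 0.663 = 723.35 g.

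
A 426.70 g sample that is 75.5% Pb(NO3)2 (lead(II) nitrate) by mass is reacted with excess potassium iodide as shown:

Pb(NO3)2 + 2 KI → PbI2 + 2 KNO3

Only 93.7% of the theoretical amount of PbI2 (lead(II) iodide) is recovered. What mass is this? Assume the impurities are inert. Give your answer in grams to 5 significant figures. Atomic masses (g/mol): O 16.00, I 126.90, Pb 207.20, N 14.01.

420.14 g

Pure Pb(NO3)2 available = 426.70 g × 0.755 = 322.159 g.
M(Pb(NO3)2) = 207.20 + 2(14.01) + 6(16.00) = 331.22 g/mol.
M(PbI2) = 207.20 + 2(126.90) = 461.00 g/mol.
n(Pb(NO3)2) = 322.159 g / 331.22 g/mol = 0.972642 mol.
From the equation the Pb(NO3)2:PbI2 mole ratio is 1:1, so n(PbI2) = 0.972642 × 1/1 = 0.972642 mol.
Mass of PbI2 = 0.972642 mol × 461.00 g/mol = 448.388 g.
Actual mass collected = 448.388 g × 0.937 = 420.140 g.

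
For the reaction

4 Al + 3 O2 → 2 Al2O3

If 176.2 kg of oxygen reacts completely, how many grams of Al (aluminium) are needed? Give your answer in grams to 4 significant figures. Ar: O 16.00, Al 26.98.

198100 g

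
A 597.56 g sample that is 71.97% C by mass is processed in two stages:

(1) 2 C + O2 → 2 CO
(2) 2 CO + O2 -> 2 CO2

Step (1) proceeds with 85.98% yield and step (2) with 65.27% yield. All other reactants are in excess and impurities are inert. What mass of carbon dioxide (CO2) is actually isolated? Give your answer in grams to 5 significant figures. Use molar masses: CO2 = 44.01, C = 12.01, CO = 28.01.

884.41 g

Pure C = 597.56 × 0.7197 = 430.064 g.
n(C) = 430.064 / 12.01 = 35.8088 mol.
Step 1 (C:CO = 2:2): theoretical n(CO) = 35.8088 mol; at 85.98% yield, n(CO) = 30.7884 mol.
Step 2 (CO:CO2 = 2:2): theoretical n(CO2) = 30.7884 mol, so theoretical mass = 30.7884 × 44.01 = 1355.00 g.
At 65.27% yield, actual mass of CO2 = 1355.00 × 0.6527 = 884.408 g.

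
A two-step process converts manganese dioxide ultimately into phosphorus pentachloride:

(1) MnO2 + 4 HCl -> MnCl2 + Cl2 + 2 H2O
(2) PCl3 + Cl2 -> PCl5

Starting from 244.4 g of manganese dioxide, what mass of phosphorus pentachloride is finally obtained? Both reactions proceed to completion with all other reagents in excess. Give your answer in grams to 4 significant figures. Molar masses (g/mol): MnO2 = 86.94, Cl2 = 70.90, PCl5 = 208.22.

585.3 g

n(MnO2) = 244.40 / 86.94 = 2.8111 mol.
Step 1 gives a 1:1 ratio of MnO2 to Cl2, so n(Cl2) = 2.8111 mol.
In step 2 the Cl2:PCl5 ratio is 1:1, so n(PCl5) = 2.8111 mol.
Mass of PCl5 = 2.8111 × 208.22 = 585.33 g.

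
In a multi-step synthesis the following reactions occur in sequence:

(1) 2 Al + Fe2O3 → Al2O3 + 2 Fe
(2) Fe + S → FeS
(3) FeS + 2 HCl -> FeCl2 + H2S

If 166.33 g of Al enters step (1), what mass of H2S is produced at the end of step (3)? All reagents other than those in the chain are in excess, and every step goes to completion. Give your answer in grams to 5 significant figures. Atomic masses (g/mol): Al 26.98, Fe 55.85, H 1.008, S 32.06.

210.08 g

M(Al) = 26.98 g/mol.
M(H2S) = 2(1.008) + 32.06 = 34.076 g/mol.
n(Al) = 166.33 / 26.98 = 6.16494 mol.
Reaction (1): Al→Fe ratio 2:2 ⇒ n(Fe) = 6.16494 mol.
Reaction (2): Fe→FeS ratio 1:1 ⇒ n(FeS) = 6.16494 mol.
Reaction (3): FeS→H2S ratio 1:1 ⇒ n(H2S) = 6.16494 mol.
Mass of H2S = 6.16494 × 34.076 = 210.076 g.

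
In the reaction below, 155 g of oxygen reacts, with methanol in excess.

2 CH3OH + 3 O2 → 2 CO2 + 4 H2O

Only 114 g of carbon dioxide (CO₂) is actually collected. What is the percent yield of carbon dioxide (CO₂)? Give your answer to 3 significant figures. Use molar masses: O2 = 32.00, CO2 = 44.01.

80.2 %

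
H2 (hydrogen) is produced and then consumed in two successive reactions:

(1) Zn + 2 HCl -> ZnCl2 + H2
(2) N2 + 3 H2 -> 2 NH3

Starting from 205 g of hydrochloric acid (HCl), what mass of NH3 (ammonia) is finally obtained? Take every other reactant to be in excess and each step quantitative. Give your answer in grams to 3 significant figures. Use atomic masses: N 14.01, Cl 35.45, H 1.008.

31.9 g

M(HCl) = 1.008 + 35.45 = 36.458 g/mol.
M(NH3) = 14.01 + 3(1.008) = 17.034 g/mol.
n(HCl) = 205.0 / 36.458 = 5.623 mol.
Step 1 gives a 2:1 ratio of HCl to H2, so n(H2) = 2.811 mol.
In step 2 the H2:NH3 ratio is 3:2, so n(NH3) = 1.874 mol.
Mass of NH3 = 1.874 × 17.034 = 31.93 g.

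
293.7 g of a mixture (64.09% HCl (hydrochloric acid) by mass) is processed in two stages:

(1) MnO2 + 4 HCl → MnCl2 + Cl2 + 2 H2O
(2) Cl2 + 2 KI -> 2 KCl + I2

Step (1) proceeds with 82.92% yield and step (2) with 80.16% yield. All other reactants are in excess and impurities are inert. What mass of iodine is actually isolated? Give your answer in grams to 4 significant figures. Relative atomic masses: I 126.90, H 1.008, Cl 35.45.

217.7 g

Pure HCl = 293.7 × 0.6409 = 188.23 g.
M(HCl) = 1.008 + 35.45 = 36.458 g/mol.
M(I2) = 2(126.90) = 253.80 g/mol.
n(HCl) = 188.23 / 36.458 = 5.1630 mol.
Step 1 (HCl:Cl2 = 4:1): theoretical n(Cl2) = 1.2907 mol; at 82.92% yield, n(Cl2) = 1.0703 mol.
Step 2 (Cl2:I2 = 1:1): theoretical n(I2) = 1.0703 mol, so theoretical mass = 1.0703 × 253.80 = 271.64 g.
At 80.16% yield, actual mass of I2 = 271.64 × 0.8016 = 217.75 g.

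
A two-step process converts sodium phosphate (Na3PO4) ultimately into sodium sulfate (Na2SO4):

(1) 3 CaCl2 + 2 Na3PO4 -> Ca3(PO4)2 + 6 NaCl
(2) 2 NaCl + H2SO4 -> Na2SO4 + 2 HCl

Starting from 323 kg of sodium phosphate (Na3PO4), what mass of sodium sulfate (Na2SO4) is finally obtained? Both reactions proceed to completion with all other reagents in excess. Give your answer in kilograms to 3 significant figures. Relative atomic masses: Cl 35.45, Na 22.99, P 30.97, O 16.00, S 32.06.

420 kg

M(Na3PO4) = 3(22.99) + 30.97 + 4(16.00) = 163.94 g/mol.
M(Na2SO4) = 2(22.99) + 32.06 + 4(16.00) = 142.04 g/mol.
323 kg = 323000 g.
n(Na3PO4) = 323000 / 163.94 = 1970 mol.
Step 1 gives a 2:6 ratio of Na3PO4 to NaCl, so n(NaCl) = 5911 mol.
In step 2 the NaCl:Na2SO4 ratio is 2:1, so n(Na2SO4) = 2955 mol.
Mass of Na2SO4 = 2955 × 142.04 = 419800 g = 420 kg.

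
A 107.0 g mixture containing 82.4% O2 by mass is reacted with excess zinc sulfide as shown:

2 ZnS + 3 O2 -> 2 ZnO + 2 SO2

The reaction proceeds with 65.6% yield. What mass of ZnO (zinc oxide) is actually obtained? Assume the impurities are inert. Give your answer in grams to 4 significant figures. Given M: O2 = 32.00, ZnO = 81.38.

Pure O2 available = 107.0 g × 0.824 = 88.168 g.
n(O2) = 88.168 g / 32.00 g/mol = 2.7553 mol.
From the equation the O2:ZnO mole ratio is 3:2, so n(ZnO) = 2.7553 × 2/3 = 1.8368 mol.
Mass of ZnO = 1.8368 mol × 81.38 g/mol = 149.48 g.
Actual mass collected = 149.48 g × 0.656 = 98.060 g.

98.06 g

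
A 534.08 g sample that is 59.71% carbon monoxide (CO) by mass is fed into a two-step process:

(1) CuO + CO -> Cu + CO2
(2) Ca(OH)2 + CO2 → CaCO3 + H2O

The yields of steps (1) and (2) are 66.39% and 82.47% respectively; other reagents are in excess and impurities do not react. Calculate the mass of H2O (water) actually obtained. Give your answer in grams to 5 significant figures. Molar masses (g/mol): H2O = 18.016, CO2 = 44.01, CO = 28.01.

112.30 g

Pure CO = 534.08 × 0.5971 = 318.899 g.
n(CO) = 318.899 / 28.01 = 11.3852 mol.
Step 1 (CO:CO2 = 1:1): theoretical n(CO2) = 11.3852 mol; at 66.39% yield, n(CO2) = 7.55863 mol.
Step 2 (CO2:H2O = 1:1): theoretical n(H2O) = 7.55863 mol, so theoretical mass = 7.55863 × 18.016 = 136.176 g.
At 82.47% yield, actual mass of H2O = 136.176 × 0.8247 = 112.305 g.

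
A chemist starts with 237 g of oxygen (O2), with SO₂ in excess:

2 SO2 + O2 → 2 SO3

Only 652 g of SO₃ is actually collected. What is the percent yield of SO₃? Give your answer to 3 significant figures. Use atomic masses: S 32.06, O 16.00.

M(O2) = 2(16.00) = 32.00 g/mol.
M(SO3) = 32.06 + 3(16.00) = 80.06 g/mol.
n(O2) = 237.0 g / 32.00 g/mol = 7.406 mol.
From the equation the O2:SO3 mole ratio is 1:2, so n(SO3) = 7.406 × 2/1 = 14.81 mol.
Mass of SO3 = 14.81 mol × 80.06 g/mol = 1186 g.
This is the theoretical yield. Percent yield = 652 g / 1186 g × 100% = 54.98%.

55.0 %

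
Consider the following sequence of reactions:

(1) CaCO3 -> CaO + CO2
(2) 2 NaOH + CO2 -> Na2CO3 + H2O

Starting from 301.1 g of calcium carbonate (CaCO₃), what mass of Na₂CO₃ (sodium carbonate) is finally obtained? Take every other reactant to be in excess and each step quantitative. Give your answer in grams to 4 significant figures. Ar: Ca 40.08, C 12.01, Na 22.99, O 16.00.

318.8 g

M(CaCO3) = 40.08 + 12.01 + 3(16.00) = 100.09 g/mol.
M(Na2CO3) = 2(22.99) + 12.01 + 3(16.00) = 105.99 g/mol.
n(CaCO3) = 301.10 / 100.09 = 3.0083 mol.
Step 1 gives a 1:1 ratio of CaCO3 to CO2, so n(CO2) = 3.0083 mol.
In step 2 the CO2:Na2CO3 ratio is 1:1, so n(Na2CO3) = 3.0083 mol.
Mass of Na2CO3 = 3.0083 × 105.99 = 318.85 g.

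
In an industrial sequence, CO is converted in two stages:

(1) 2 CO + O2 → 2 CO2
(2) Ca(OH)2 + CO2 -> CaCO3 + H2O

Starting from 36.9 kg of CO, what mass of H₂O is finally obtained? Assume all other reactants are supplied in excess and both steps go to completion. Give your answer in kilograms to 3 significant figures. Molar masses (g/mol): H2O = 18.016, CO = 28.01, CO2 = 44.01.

23.7 kg

36.9 kg = 36900 g.
n(CO) = 36900 / 28.01 = 1317 mol.
Step 1 gives a 2:2 ratio of CO to CO2, so n(CO2) = 1317 mol.
In step 2 the CO2:H2O ratio is 1:1, so n(H2O) = 1317 mol.
Mass of H2O = 1317 × 18.016 = 23730 g = 23.7 kg.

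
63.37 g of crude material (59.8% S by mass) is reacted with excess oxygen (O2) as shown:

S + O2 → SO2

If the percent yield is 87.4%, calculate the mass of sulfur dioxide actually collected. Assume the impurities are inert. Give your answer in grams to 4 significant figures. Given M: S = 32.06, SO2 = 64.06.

Pure S available = 63.37 g × 0.598 = 37.895 g.
n(S) = 37.895 g / 32.06 g/mol = 1.1820 mol.
From the equation the S:SO2 mole ratio is 1:1, so n(SO2) = 1.1820 × 1/1 = 1.1820 mol.
Mass of SO2 = 1.1820 mol × 64.06 g/mol = 75.720 g.
Actual mass collected = 75.720 g × 0.874 = 66.179 g.

66.18 g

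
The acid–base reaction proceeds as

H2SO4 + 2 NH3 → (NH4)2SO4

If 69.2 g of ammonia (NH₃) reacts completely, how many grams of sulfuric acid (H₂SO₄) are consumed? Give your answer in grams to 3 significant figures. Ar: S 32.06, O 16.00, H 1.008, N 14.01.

199 g

M(NH3) = 14.01 + 3(1.008) = 17.034 g/mol.
M(H2SO4) = 2(1.008) + 32.06 + 4(16.00) = 98.076 g/mol.
n(NH3) = 69.20 g / 17.034 g/mol = 4.062 mol.
From the equation the NH3:H2SO4 mole ratio is 2:1, so n(H2SO4) = 4.062 × 1/2 = 2.031 mol.
Mass of H2SO4 = 2.031 mol × 98.076 g/mol = 199.2 g.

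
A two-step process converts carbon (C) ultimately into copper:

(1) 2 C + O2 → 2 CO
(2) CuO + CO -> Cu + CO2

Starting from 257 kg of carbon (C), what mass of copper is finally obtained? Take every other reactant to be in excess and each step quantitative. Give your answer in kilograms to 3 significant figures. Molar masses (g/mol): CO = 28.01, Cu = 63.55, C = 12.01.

1360 kg

257 kg = 257000 g.
n(C) = 257000 / 12.01 = 21400 mol.
Step 1 gives a 2:2 ratio of C to CO, so n(CO) = 21400 mol.
In step 2 the CO:Cu ratio is 1:1, so n(Cu) = 21400 mol.
Mass of Cu = 21400 × 63.55 = 1.360 × 10^6 g = 1360 kg.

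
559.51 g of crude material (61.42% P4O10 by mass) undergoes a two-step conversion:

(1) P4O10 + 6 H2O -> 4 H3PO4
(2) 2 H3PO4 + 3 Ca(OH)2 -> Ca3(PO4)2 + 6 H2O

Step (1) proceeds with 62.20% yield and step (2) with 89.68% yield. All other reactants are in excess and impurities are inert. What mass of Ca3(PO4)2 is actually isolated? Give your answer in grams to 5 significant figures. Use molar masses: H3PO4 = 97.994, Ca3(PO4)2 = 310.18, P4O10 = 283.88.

418.90 g

Pure P4O10 = 559.51 × 0.6142 = 343.651 g.
n(P4O10) = 343.651 / 283.88 = 1.21055 mol.
Step 1 (P4O10:H3PO4 = 1:4): theoretical n(H3PO4) = 4.84220 mol; at 62.20% yield, n(H3PO4) = 3.01185 mol.
Step 2 (H3PO4:Ca3(PO4)2 = 2:1): theoretical n(Ca3(PO4)2) = 1.50592 mol, so theoretical mass = 1.50592 × 310.18 = 467.108 g.
At 89.68% yield, actual mass of Ca3(PO4)2 = 467.108 × 0.8968 = 418.902 g.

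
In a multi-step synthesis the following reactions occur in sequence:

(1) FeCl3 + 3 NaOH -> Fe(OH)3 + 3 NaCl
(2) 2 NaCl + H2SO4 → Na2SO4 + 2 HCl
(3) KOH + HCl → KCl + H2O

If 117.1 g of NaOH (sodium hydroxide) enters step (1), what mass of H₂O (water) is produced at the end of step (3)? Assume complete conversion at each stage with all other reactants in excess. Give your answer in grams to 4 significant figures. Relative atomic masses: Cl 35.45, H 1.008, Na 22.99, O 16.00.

M(NaOH) = 22.99 + 16.00 + 1.008 = 39.998 g/mol.
M(H2O) = 2(1.008) + 16.00 = 18.016 g/mol.
n(NaOH) = 117.1 / 39.998 = 2.9276 mol.
Reaction (1): NaOH→NaCl ratio 3:3 ⇒ n(NaCl) = 2.9276 mol.
Reaction (2): NaCl→HCl ratio 2:2 ⇒ n(HCl) = 2.9276 mol.
Reaction (3): HCl→H2O ratio 1:1 ⇒ n(H2O) = 2.9276 mol.
Mass of H2O = 2.9276 × 18.016 = 52.744 g.

52.74 g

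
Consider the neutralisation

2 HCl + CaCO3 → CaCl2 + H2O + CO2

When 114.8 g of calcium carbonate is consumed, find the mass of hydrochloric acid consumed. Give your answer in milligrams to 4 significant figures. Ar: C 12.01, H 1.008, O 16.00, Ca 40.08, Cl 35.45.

83630 mg

M(CaCO3) = 40.08 + 12.01 + 3(16.00) = 100.09 g/mol.
M(HCl) = 1.008 + 35.45 = 36.458 g/mol.
n(CaCO3) = 114.80 g / 100.09 g/mol = 1.1470 mol.
From the equation the CaCO3:HCl mole ratio is 1:2, so n(HCl) = 1.1470 × 2/1 = 2.2939 mol.
Mass of HCl = 2.2939 mol × 36.458 g/mol = 83.632 g.
Converting to mg: 83.632 g = 83630 mg.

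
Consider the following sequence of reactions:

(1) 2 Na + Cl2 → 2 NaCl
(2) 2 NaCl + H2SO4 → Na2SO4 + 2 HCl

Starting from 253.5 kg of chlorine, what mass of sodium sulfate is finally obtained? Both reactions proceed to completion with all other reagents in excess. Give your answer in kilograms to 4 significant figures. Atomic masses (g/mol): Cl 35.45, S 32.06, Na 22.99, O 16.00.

507.9 kg

M(Cl2) = 2(35.45) = 70.90 g/mol.
M(Na2SO4) = 2(22.99) + 32.06 + 4(16.00) = 142.04 g/mol.
253.5 kg = 253500 g.
n(Cl2) = 253500 / 70.90 = 3575.5 mol.
Step 1 gives a 1:2 ratio of Cl2 to NaCl, so n(NaCl) = 7150.9 mol.
In step 2 the NaCl:Na2SO4 ratio is 2:1, so n(Na2SO4) = 3575.5 mol.
Mass of Na2SO4 = 3575.5 × 142.04 = 507860 g = 507.9 kg.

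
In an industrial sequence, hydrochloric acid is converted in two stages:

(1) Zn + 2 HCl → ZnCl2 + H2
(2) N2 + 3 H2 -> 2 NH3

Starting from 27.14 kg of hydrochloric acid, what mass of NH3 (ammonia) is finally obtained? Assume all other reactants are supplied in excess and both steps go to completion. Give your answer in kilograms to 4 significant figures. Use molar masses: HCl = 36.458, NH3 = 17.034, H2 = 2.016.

27.14 kg = 27140 g.
n(HCl) = 27140 / 36.458 = 744.42 mol.
Step 1 gives a 2:1 ratio of HCl to H2, so n(H2) = 372.21 mol.
In step 2 the H2:NH3 ratio is 3:2, so n(NH3) = 248.14 mol.
Mass of NH3 = 248.14 × 17.034 = 4226.8 g = 4.227 kg.

4.227 kg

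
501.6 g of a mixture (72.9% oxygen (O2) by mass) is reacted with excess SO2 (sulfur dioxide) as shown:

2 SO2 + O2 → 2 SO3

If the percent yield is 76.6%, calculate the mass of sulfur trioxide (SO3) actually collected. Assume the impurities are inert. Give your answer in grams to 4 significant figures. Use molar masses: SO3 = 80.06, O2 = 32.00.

1402 g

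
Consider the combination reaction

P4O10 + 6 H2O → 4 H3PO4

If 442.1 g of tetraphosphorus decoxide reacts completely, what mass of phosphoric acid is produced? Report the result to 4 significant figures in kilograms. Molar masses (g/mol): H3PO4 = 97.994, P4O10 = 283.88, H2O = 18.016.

n(P4O10) = 442.10 g / 283.88 g/mol = 1.5573 mol.
From the equation the P4O10:H3PO4 mole ratio is 1:4, so n(H3PO4) = 1.5573 × 4/1 = 6.2294 mol.
Mass of H3PO4 = 6.2294 mol × 97.994 g/mol = 610.44 g.
Converting to kg: 610.44 g = 0.6104 kg.

0.6104 kg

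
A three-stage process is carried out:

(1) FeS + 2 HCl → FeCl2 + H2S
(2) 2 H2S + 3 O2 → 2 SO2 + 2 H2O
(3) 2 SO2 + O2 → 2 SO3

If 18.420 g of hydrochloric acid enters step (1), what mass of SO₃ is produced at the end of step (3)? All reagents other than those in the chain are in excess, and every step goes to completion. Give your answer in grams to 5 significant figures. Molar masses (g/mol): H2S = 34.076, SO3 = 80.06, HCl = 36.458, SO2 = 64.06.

n(HCl) = 18.420 / 36.458 = 0.505239 mol.
Reaction (1): HCl→H2S ratio 2:1 ⇒ n(H2S) = 0.252619 mol.
Reaction (2): H2S→SO2 ratio 2:2 ⇒ n(SO2) = 0.252619 mol.
Reaction (3): SO2→SO3 ratio 2:2 ⇒ n(SO3) = 0.252619 mol.
Mass of SO3 = 0.252619 × 80.06 = 20.2247 g.

20.225 g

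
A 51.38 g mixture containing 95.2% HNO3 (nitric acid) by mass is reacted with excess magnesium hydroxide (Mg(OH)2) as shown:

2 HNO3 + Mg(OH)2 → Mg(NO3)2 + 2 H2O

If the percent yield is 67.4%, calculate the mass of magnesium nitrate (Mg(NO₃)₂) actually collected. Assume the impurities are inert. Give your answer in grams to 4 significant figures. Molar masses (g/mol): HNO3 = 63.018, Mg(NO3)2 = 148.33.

38.80 g

Pure HNO3 available = 51.38 g × 0.952 = 48.914 g.
n(HNO3) = 48.914 g / 63.018 g/mol = 0.77619 mol.
From the equation the HNO3:Mg(NO3)2 mole ratio is 2:1, so n(Mg(NO3)2) = 0.77619 × 1/2 = 0.38809 mol.
Mass of Mg(NO3)2 = 0.38809 mol × 148.33 g/mol = 57.566 g.
Actual mass collected = 57.566 g × 0.674 = 38.799 g.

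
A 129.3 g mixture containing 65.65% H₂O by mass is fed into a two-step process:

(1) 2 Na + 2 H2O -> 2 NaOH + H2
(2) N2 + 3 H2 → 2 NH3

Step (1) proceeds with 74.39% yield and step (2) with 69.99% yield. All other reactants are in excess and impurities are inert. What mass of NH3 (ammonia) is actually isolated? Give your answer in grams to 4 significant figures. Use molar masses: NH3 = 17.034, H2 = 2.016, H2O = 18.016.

13.93 g

Pure H2O = 129.3 × 0.6565 = 84.885 g.
n(H2O) = 84.885 / 18.016 = 4.7117 mol.
Step 1 (H2O:H2 = 2:1): theoretical n(H2) = 2.3558 mol; at 74.39% yield, n(H2) = 1.7525 mol.
Step 2 (H2:NH3 = 3:2): theoretical n(NH3) = 1.1683 mol, so theoretical mass = 1.1683 × 17.034 = 19.901 g.
At 69.99% yield, actual mass of NH3 = 19.901 × 0.6999 = 13.929 g.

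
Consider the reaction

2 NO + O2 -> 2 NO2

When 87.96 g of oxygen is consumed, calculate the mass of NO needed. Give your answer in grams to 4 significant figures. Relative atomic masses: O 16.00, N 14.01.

165.0 g

M(O2) = 2(16.00) = 32.00 g/mol.
M(NO) = 14.01 + 16.00 = 30.01 g/mol.
n(O2) = 87.960 g / 32.00 g/mol = 2.7487 mol.
From the equation the O2:NO mole ratio is 1:2, so n(NO) = 2.7487 × 2/1 = 5.4975 mol.
Mass of NO = 5.4975 mol × 30.01 g/mol = 164.98 g.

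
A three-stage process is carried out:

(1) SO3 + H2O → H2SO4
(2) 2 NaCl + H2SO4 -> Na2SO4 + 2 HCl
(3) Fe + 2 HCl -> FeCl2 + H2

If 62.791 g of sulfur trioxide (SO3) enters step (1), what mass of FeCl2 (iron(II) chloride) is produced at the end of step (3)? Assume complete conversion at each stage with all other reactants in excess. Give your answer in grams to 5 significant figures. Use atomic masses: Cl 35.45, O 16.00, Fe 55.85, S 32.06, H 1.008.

99.410 g

M(SO3) = 32.06 + 3(16.00) = 80.06 g/mol.
M(FeCl2) = 55.85 + 2(35.45) = 126.75 g/mol.
n(SO3) = 62.791 / 80.06 = 0.784299 mol.
Reaction (1): SO3→H2SO4 ratio 1:1 ⇒ n(H2SO4) = 0.784299 mol.
Reaction (2): H2SO4→HCl ratio 1:2 ⇒ n(HCl) = 1.56860 mol.
Reaction (3): HCl→FeCl2 ratio 2:1 ⇒ n(FeCl2) = 0.784299 mol.
Mass of FeCl2 = 0.784299 × 126.75 = 99.4099 g.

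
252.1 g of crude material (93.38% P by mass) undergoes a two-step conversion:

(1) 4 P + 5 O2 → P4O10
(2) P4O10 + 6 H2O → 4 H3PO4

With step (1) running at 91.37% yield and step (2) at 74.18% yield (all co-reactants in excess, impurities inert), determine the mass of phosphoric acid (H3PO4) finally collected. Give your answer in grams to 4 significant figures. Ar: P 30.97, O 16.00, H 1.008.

504.9 g

Pure P = 252.1 × 0.9338 = 235.41 g.
M(P) = 30.97 g/mol.
M(H3PO4) = 3(1.008) + 30.97 + 4(16.00) = 97.994 g/mol.
n(P) = 235.41 / 30.97 = 7.6013 mol.
Step 1 (P:P4O10 = 4:1): theoretical n(P4O10) = 1.9003 mol; at 91.37% yield, n(P4O10) = 1.7363 mol.
Step 2 (P4O10:H3PO4 = 1:4): theoretical n(H3PO4) = 6.9453 mol, so theoretical mass = 6.9453 × 97.994 = 680.59 g.
At 74.18% yield, actual mass of H3PO4 = 680.59 × 0.7418 = 504.87 g.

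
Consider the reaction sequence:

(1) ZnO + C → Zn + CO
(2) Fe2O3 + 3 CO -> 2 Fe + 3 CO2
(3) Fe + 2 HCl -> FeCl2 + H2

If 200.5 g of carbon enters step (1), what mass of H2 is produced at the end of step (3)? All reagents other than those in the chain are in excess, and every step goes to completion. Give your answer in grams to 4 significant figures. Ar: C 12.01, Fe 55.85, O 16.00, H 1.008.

22.44 g

M(C) = 12.01 g/mol.
M(H2) = 2(1.008) = 2.016 g/mol.
n(C) = 200.5 / 12.01 = 16.694 mol.
Reaction (1): C→CO ratio 1:1 ⇒ n(CO) = 16.694 mol.
Reaction (2): CO→Fe ratio 3:2 ⇒ n(Fe) = 11.130 mol.
Reaction (3): Fe→H2 ratio 1:1 ⇒ n(H2) = 11.130 mol.
Mass of H2 = 11.130 × 2.016 = 22.437 g.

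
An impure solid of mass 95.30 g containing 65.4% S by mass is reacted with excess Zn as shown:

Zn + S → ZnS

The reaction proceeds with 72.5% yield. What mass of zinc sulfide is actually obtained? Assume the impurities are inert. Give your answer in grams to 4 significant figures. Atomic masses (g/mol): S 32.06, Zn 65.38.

Pure S available = 95.30 g × 0.654 = 62.326 g.
M(S) = 32.06 g/mol.
M(ZnS) = 65.38 + 32.06 = 97.44 g/mol.
n(S) = 62.326 g / 32.06 g/mol = 1.9440 mol.
From the equation the S:ZnS mole ratio is 1:1, so n(ZnS) = 1.9440 × 1/1 = 1.9440 mol.
Mass of ZnS = 1.9440 mol × 97.44 g/mol = 189.43 g.
Actual mass collected = 189.43 g × 0.725 = 137.34 g.

137.3 g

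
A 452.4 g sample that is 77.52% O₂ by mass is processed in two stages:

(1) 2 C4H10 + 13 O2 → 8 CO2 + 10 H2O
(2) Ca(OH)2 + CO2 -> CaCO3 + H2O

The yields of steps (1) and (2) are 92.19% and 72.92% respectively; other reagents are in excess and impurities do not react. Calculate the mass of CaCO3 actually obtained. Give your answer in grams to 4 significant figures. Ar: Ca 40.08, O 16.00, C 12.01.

453.8 g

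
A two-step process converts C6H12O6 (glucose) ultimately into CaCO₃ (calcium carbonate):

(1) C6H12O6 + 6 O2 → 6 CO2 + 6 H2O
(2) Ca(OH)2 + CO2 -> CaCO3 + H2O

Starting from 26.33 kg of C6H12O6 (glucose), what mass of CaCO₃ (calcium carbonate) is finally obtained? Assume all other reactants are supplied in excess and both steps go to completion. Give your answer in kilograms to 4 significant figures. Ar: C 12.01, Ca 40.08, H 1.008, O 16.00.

M(C6H12O6) = 6(12.01) + 12(1.008) + 6(16.00) = 180.156 g/mol.
M(CaCO3) = 40.08 + 12.01 + 3(16.00) = 100.09 g/mol.
26.33 kg = 26330 g.
n(C6H12O6) = 26330 / 180.156 = 146.15 mol.
Step 1 gives a 1:6 ratio of C6H12O6 to CO2, so n(CO2) = 876.91 mol.
In step 2 the CO2:CaCO3 ratio is 1:1, so n(CaCO3) = 876.91 mol.
Mass of CaCO3 = 876.91 × 100.09 = 87770 g = 87.77 kg.

87.77 kg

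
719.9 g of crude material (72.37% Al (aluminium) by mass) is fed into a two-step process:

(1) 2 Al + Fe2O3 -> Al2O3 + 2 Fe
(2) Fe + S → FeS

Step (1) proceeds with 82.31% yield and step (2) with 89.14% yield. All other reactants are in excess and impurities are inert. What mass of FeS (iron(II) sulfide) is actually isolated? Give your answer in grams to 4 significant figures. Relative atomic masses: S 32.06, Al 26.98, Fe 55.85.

Pure Al = 719.9 × 0.7237 = 520.99 g.
M(Al) = 26.98 g/mol.
M(FeS) = 55.85 + 32.06 = 87.91 g/mol.
n(Al) = 520.99 / 26.98 = 19.310 mol.
Step 1 (Al:Fe = 2:2): theoretical n(Fe) = 19.310 mol; at 82.31% yield, n(Fe) = 15.894 mol.
Step 2 (Fe:FeS = 1:1): theoretical n(FeS) = 15.894 mol, so theoretical mass = 15.894 × 87.91 = 1397.3 g.
At 89.14% yield, actual mass of FeS = 1397.3 × 0.8914 = 1245.5 g.

1246 g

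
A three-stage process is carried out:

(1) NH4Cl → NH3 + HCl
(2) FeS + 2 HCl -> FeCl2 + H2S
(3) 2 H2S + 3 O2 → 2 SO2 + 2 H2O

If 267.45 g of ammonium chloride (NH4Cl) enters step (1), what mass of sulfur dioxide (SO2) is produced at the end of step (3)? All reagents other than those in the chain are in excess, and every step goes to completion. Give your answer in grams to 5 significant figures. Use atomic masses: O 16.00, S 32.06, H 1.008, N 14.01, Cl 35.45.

160.14 g

M(NH4Cl) = 14.01 + 4(1.008) + 35.45 = 53.492 g/mol.
M(SO2) = 32.06 + 2(16.00) = 64.06 g/mol.
n(NH4Cl) = 267.45 / 53.492 = 4.99981 mol.
Reaction (1): NH4Cl→HCl ratio 1:1 ⇒ n(HCl) = 4.99981 mol.
Reaction (2): HCl→H2S ratio 2:1 ⇒ n(H2S) = 2.49991 mol.
Reaction (3): H2S→SO2 ratio 2:2 ⇒ n(SO2) = 2.49991 mol.
Mass of SO2 = 2.49991 × 64.06 = 160.144 g.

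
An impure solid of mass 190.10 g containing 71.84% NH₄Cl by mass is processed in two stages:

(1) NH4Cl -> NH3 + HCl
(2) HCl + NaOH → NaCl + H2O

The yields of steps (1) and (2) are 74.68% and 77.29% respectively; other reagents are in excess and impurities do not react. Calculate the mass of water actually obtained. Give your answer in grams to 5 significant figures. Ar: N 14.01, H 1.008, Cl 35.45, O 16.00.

26.549 g

Pure NH4Cl = 190.10 × 0.7184 = 136.568 g.
M(NH4Cl) = 14.01 + 4(1.008) + 35.45 = 53.492 g/mol.
M(H2O) = 2(1.008) + 16.00 = 18.016 g/mol.
n(NH4Cl) = 136.568 / 53.492 = 2.55305 mol.
Step 1 (NH4Cl:HCl = 1:1): theoretical n(HCl) = 2.55305 mol; at 74.68% yield, n(HCl) = 1.90662 mol.
Step 2 (HCl:H2O = 1:1): theoretical n(H2O) = 1.90662 mol, so theoretical mass = 1.90662 × 18.016 = 34.3496 g.
At 77.29% yield, actual mass of H2O = 34.3496 × 0.7729 = 26.5488 g.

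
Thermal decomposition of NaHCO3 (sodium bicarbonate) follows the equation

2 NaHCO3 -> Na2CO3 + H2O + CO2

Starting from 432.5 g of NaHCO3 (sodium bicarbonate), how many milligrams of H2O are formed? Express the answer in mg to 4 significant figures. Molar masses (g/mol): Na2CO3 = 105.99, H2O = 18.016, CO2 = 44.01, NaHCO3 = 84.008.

n(NaHCO3) = 432.50 g / 84.008 g/mol = 5.1483 mol.
From the equation the NaHCO3:H2O mole ratio is 2:1, so n(H2O) = 5.1483 × 1/2 = 2.5742 mol.
Mass of H2O = 2.5742 mol × 18.016 g/mol = 46.376 g.
Converting to mg: 46.376 g = 46380 mg.

46380 mg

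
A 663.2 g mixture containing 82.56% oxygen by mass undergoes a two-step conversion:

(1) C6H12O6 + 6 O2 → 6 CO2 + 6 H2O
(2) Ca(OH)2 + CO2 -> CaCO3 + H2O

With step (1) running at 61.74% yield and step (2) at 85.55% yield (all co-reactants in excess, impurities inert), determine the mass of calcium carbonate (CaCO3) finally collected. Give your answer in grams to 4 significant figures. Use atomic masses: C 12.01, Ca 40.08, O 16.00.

Pure O2 = 663.2 × 0.8256 = 547.54 g.
M(O2) = 2(16.00) = 32.00 g/mol.
M(CaCO3) = 40.08 + 12.01 + 3(16.00) = 100.09 g/mol.
n(O2) = 547.54 / 32.00 = 17.111 mol.
Step 1 (O2:CO2 = 6:6): theoretical n(CO2) = 17.111 mol; at 61.74% yield, n(CO2) = 10.564 mol.
Step 2 (CO2:CaCO3 = 1:1): theoretical n(CaCO3) = 10.564 mol, so theoretical mass = 10.564 × 100.09 = 1057.4 g.
At 85.55% yield, actual mass of CaCO3 = 1057.4 × 0.8555 = 904.57 g.

904.6 g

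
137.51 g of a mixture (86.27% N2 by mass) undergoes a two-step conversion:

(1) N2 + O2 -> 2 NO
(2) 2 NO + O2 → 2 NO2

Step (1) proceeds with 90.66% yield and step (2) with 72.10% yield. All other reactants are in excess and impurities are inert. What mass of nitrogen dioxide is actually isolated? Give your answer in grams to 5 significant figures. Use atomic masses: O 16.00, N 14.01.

254.66 g

Pure N2 = 137.51 × 0.8627 = 118.630 g.
M(N2) = 2(14.01) = 28.02 g/mol.
M(NO2) = 14.01 + 2(16.00) = 46.01 g/mol.
n(N2) = 118.630 / 28.02 = 4.23376 mol.
Step 1 (N2:NO = 1:2): theoretical n(NO) = 8.46751 mol; at 90.66% yield, n(NO) = 7.67665 mol.
Step 2 (NO:NO2 = 2:2): theoretical n(NO2) = 7.67665 mol, so theoretical mass = 7.67665 × 46.01 = 353.203 g.
At 72.10% yield, actual mass of NO2 = 353.203 × 0.7210 = 254.659 g.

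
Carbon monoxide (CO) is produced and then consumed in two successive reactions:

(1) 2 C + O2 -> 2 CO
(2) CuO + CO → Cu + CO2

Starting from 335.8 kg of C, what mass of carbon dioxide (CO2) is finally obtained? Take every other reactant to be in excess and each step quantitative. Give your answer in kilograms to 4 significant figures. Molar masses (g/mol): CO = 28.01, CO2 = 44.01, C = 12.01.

335.8 kg = 335800 g.
n(C) = 335800 / 12.01 = 27960 mol.
Step 1 gives a 2:2 ratio of C to CO, so n(CO) = 27960 mol.
In step 2 the CO:CO2 ratio is 1:1, so n(CO2) = 27960 mol.
Mass of CO2 = 27960 × 44.01 = 1.2305 × 10^6 g = 1231 kg.

1231 kg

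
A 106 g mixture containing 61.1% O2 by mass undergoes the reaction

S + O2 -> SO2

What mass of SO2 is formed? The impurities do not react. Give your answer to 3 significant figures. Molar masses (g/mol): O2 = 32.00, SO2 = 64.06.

Mass of pure O2 = 106 g × 0.611 = 64.77 g.
n(O2) = 64.77 g / 32.00 g/mol = 2.024 mol.
From the equation the O2:SO2 mole ratio is 1:1, so n(SO2) = 2.024 × 1/1 = 2.024 mol.
Mass of SO2 = 2.024 mol × 64.06 g/mol = 129.7 g.

130 g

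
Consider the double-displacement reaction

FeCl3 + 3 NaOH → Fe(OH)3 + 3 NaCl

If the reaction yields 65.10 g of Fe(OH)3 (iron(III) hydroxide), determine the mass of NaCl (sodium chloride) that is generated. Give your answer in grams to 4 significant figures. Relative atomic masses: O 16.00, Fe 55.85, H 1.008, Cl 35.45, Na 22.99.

106.8 g

M(Fe(OH)3) = 55.85 + 3(16.00) + 3(1.008) = 106.874 g/mol.
M(NaCl) = 22.99 + 35.45 = 58.44 g/mol.
n(Fe(OH)3) = 65.100 g / 106.874 g/mol = 0.60913 mol.
From the equation the Fe(OH)3:NaCl mole ratio is 1:3, so n(NaCl) = 0.60913 × 3/1 = 1.8274 mol.
Mass of NaCl = 1.8274 mol × 58.44 g/mol = 106.79 g.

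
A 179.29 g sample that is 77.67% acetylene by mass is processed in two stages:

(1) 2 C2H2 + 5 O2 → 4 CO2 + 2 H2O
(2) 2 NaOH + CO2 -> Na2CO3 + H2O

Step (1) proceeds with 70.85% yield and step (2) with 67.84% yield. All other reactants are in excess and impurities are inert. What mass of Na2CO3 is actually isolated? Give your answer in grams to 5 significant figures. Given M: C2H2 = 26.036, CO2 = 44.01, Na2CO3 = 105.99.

Pure C2H2 = 179.29 × 0.7767 = 139.255 g.
n(C2H2) = 139.255 / 26.036 = 5.34854 mol.
Step 1 (C2H2:CO2 = 2:4): theoretical n(CO2) = 10.6971 mol; at 70.85% yield, n(CO2) = 7.57888 mol.
Step 2 (CO2:Na2CO3 = 1:1): theoretical n(Na2CO3) = 7.57888 mol, so theoretical mass = 7.57888 × 105.99 = 803.285 g.
At 67.84% yield, actual mass of Na2CO3 = 803.285 × 0.6784 = 544.949 g.

544.95 g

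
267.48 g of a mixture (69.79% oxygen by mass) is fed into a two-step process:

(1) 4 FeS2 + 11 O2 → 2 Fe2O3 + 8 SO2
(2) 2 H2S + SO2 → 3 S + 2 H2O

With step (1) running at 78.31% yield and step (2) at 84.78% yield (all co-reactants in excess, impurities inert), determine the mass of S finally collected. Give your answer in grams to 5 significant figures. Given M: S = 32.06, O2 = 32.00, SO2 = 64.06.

270.91 g

Pure O2 = 267.48 × 0.6979 = 186.674 g.
n(O2) = 186.674 / 32.00 = 5.83357 mol.
Step 1 (O2:SO2 = 11:8): theoretical n(SO2) = 4.24260 mol; at 78.31% yield, n(SO2) = 3.32238 mol.
Step 2 (SO2:S = 1:3): theoretical n(S) = 9.96713 mol, so theoretical mass = 9.96713 × 32.06 = 319.546 g.
At 84.78% yield, actual mass of S = 319.546 × 0.8478 = 270.911 g.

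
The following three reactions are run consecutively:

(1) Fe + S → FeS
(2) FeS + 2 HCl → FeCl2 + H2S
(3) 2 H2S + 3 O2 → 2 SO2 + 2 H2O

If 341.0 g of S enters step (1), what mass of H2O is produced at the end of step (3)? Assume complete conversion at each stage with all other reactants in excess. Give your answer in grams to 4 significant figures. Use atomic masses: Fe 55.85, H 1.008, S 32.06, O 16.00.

M(S) = 32.06 g/mol.
M(H2O) = 2(1.008) + 16.00 = 18.016 g/mol.
n(S) = 341.0 / 32.06 = 10.636 mol.
Reaction (1): S→FeS ratio 1:1 ⇒ n(FeS) = 10.636 mol.
Reaction (2): FeS→H2S ratio 1:1 ⇒ n(H2S) = 10.636 mol.
Reaction (3): H2S→H2O ratio 2:2 ⇒ n(H2O) = 10.636 mol.
Mass of H2O = 10.636 × 18.016 = 191.62 g.

191.6 g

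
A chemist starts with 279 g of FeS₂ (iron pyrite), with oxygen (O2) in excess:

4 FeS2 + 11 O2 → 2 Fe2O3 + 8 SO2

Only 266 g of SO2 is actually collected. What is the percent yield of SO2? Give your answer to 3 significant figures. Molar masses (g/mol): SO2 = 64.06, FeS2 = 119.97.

89.3 %

n(FeS2) = 279.0 g / 119.97 g/mol = 2.326 mol.
From the equation the FeS2:SO2 mole ratio is 4:8, so n(SO2) = 2.326 × 8/4 = 4.651 mol.
Mass of SO2 = 4.651 mol × 64.06 g/mol = 298.0 g.
This is the theoretical yield. Percent yield = 266 g / 298.0 g × 100% = 89.28%.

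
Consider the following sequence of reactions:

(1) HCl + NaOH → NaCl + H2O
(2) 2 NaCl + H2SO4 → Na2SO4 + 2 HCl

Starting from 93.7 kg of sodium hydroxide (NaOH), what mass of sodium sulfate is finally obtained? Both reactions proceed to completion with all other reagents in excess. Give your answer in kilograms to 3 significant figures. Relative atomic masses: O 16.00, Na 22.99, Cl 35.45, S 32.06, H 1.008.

166 kg

M(NaOH) = 22.99 + 16.00 + 1.008 = 39.998 g/mol.
M(Na2SO4) = 2(22.99) + 32.06 + 4(16.00) = 142.04 g/mol.
93.7 kg = 93700 g.
n(NaOH) = 93700 / 39.998 = 2343 mol.
Step 1 gives a 1:1 ratio of NaOH to NaCl, so n(NaCl) = 2343 mol.
In step 2 the NaCl:Na2SO4 ratio is 2:1, so n(Na2SO4) = 1171 mol.
Mass of Na2SO4 = 1171 × 142.04 = 166400 g = 166 kg.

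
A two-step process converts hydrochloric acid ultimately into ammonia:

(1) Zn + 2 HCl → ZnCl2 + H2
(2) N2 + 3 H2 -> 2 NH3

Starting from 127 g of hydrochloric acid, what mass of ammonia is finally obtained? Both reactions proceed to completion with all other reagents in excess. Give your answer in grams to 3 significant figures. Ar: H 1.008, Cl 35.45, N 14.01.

19.8 g

M(HCl) = 1.008 + 35.45 = 36.458 g/mol.
M(NH3) = 14.01 + 3(1.008) = 17.034 g/mol.
n(HCl) = 127.0 / 36.458 = 3.483 mol.
Step 1 gives a 2:1 ratio of HCl to H2, so n(H2) = 1.742 mol.
In step 2 the H2:NH3 ratio is 3:2, so n(NH3) = 1.161 mol.
Mass of NH3 = 1.161 × 17.034 = 19.78 g.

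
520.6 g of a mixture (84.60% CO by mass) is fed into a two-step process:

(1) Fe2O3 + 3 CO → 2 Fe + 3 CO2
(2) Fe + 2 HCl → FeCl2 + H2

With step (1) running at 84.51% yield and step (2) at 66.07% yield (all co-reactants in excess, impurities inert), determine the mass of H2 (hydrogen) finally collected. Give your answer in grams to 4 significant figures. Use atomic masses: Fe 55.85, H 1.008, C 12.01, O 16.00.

11.80 g

Pure CO = 520.6 × 0.8460 = 440.43 g.
M(CO) = 12.01 + 16.00 = 28.01 g/mol.
M(H2) = 2(1.008) = 2.016 g/mol.
n(CO) = 440.43 / 28.01 = 15.724 mol.
Step 1 (CO:Fe = 3:2): theoretical n(Fe) = 10.483 mol; at 84.51% yield, n(Fe) = 8.8589 mol.
Step 2 (Fe:H2 = 1:1): theoretical n(H2) = 8.8589 mol, so theoretical mass = 8.8589 × 2.016 = 17.859 g.
At 66.07% yield, actual mass of H2 = 17.859 × 0.6607 = 11.800 g.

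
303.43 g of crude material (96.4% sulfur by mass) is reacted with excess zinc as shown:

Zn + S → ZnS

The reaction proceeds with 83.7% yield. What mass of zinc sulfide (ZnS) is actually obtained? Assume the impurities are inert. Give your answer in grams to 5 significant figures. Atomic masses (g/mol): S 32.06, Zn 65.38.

Pure S available = 303.43 g × 0.964 = 292.507 g.
M(S) = 32.06 g/mol.
M(ZnS) = 65.38 + 32.06 = 97.44 g/mol.
n(S) = 292.507 g / 32.06 g/mol = 9.12372 mol.
From the equation the S:ZnS mole ratio is 1:1, so n(ZnS) = 9.12372 × 1/1 = 9.12372 mol.
Mass of ZnS = 9.12372 mol × 97.44 g/mol = 889.015 g.
Actual mass collected = 889.015 g × 0.837 = 744.106 g.

744.11 g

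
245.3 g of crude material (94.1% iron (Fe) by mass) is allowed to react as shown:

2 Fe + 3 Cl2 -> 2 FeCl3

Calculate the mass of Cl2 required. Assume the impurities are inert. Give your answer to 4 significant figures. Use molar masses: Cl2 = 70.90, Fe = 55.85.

Mass of pure Fe = 245.3 g × 0.941 = 230.83 g.
n(Fe) = 230.83 g / 55.85 g/mol = 4.1330 mol.
From the equation the Fe:Cl2 mole ratio is 2:3, so n(Cl2) = 4.1330 × 3/2 = 6.1995 mol.
Mass of Cl2 = 6.1995 mol × 70.90 g/mol = 439.54 g.

439.5 g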